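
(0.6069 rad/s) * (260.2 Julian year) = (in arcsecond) 1.028e+15. Check: 0.6069 rad/s is already in rad/s. 1 Julian year = 31557600 s, so 260.2 Julian year = 260.2 * 31557600 = 8.2112875e+09 s. Combine: 0.6069 rad/s * 8.2112875e+09 s = 4.9834304e+09 rad. 1 arcsecond = 4.8481368e-06 rad, so 4.9834304e+09 rad = 4.9834304e+09 / 4.8481368e-06 = 1.0279063e+15 arcsecond ≈ 1.028e+15 arcsecond (4 s.f.).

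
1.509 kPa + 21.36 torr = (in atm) 1 kPa = 1000 Pa, so 1.509 kPa = 1.509 * 1000 = 1509 Pa. 1 torr = 133.32237 Pa, so 21.36 torr = 21.36 * 133.32237 = 2847.7658 Pa. Sum: 1509 + 2847.7658 = 4356.7658 Pa. 1 atm = 101325 Pa, so 4356.7658 Pa = 4356.7658 / 101325 = 0.042997935 atm ≈ 0.043 atm (4 s.f.). Final answer: 0.043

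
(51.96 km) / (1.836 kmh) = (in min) 1 km = 1000 m, so 51.96 km = 51.96 * 1000 = 51960 m. 1 kmh = 0.27777778 m/s, so 1.836 kmh = 1.836 * 0.27777778 = 0.51 m/s. Combine: 51960 m / 0.51 m/s = 101882.35 s. 1 min = 60 s, so 101882.35 s = 101882.35 / 60 = 1698.0392 min ≈ 1698 min (4 s.f.). Final answer: 1698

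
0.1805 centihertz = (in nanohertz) 1 centihertz = 0.01 Hz, so 0.1805 centihertz = 0.1805 * 0.01 = 0.001805 Hz. 1 nanohertz = 1e-09 Hz, so 0.001805 Hz = 0.001805 / 1e-09 = 1805000 nanohertz ≈ 1.805e+06 nanohertz (4 s.f.). Final answer: 1.805e+06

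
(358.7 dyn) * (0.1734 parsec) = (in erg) 1 dyn = 1e-05 N, so 358.7 dyn = 358.7 * 1e-05 = 0.003587 N. 1 parsec = 3.0856776e+16 m, so 0.1734 parsec = 0.1734 * 3.0856776e+16 = 5.3505649e+15 m. Combine: 0.003587 N * 5.3505649e+15 m = 1.9192476e+13 J. 1 erg = 1e-07 J, so 1.9192476e+13 J = 1.9192476e+13 / 1e-07 = 1.9192476e+20 erg ≈ 1.919e+20 erg (4 s.f.). Final answer: 1.919e+20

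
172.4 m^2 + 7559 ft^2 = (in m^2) 172.4 m^2 is already in m^2. 1 ft^2 = 0.09290304 m^2, so 7559 ft^2 = 7559 * 0.09290304 = 702.25408 m^2. Sum: 172.4 + 702.25408 = 874.65408 m^2. Result: 874.65408 m^2 ≈ 874.7 m^2 (4 s.f.). Final answer: 874.7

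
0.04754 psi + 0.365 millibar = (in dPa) 3643. Check: 1 psi = 6894.7573 Pa, so 0.04754 psi = 0.04754 * 6894.7573 = 327.77676 Pa. 1 millibar = 100 Pa, so 0.365 millibar = 0.365 * 100 = 36.5 Pa. Sum: 327.77676 + 36.5 = 364.27676 Pa. 1 dPa = 0.1 Pa, so 364.27676 Pa = 364.27676 / 0.1 = 3642.7676 dPa ≈ 3643 dPa (4 s.f.).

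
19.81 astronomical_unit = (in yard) 1 astronomical_unit = 1.4959787e+11 m, so 19.81 astronomical_unit = 19.81 * 1.4959787e+11 = 2.9635338e+12 m. 1 yard = 0.9144 m, so 2.9635338e+12 m = 2.9635338e+12 / 0.9144 = 3.24096e+12 yard ≈ 3.241e+12 yard (4 s.f.). Final answer: 3.241e+12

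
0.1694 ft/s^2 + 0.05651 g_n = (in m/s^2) 0.6058. Check: 1 ft/s^2 = 0.3048 m/s^2, so 0.1694 ft/s^2 = 0.1694 * 0.3048 = 0.05163312 m/s^2. 1 g_n = 9.80665 m/s^2, so 0.05651 g_n = 0.05651 * 9.80665 = 0.55417379 m/s^2. Sum: 0.05163312 + 0.55417379 = 0.60580691 m/s^2. Result: 0.60580691 m/s^2 ≈ 0.6058 m/s^2 (4 s.f.).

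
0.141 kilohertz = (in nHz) 1 kilohertz = 1000 Hz, so 0.141 kilohertz = 0.141 * 1000 = 141 Hz. 1 nHz = 1e-09 Hz, so 141 Hz = 141 / 1e-09 = 1.41e+11 nHz. Final answer: 1.41e+11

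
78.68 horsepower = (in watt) 1 horsepower = 745.69987 W, so 78.68 horsepower = 78.68 * 745.69987 = 58671.666 W. 58671.666 W = 58671.666 watt ≈ 5.867e+04 watt (4 s.f.). Final answer: 5.867e+04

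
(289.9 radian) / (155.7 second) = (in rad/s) 289.9 radian = 289.9 rad. 155.7 second = 155.7 s. Combine: 289.9 rad / 155.7 s = 1.8619139 rad/s. Result: 1.8619139 rad/s ≈ 1.862 rad/s (4 s.f.). Final answer: 1.862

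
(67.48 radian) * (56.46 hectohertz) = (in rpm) 67.48 radian = 67.48 rad. 1 hectohertz = 100 Hz, so 56.46 hectohertz = 56.46 * 100 = 5646 Hz. Combine: 67.48 rad * 5646 Hz = 380992.08 rad/s. 1 rpm = 0.10471976 rad/s, so 380992.08 rad/s = 380992.08 / 0.10471976 = 3638206.4 rpm ≈ 3.638e+06 rpm (4 s.f.). Final answer: 3.638e+06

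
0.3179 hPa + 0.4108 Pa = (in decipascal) 322. Check: 1 hPa = 100 Pa, so 0.3179 hPa = 0.3179 * 100 = 31.79 Pa. 0.4108 Pa is already in Pa. Sum: 31.79 + 0.4108 = 32.2008 Pa. 1 decipascal = 0.1 Pa, so 32.2008 Pa = 32.2008 / 0.1 = 322.008 decipascal ≈ 322 decipascal (4 s.f.).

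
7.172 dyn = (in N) 1 dyn = 1e-05 N, so 7.172 dyn = 7.172 * 1e-05 = 7.172e-05 N. Result: 7.172e-05 N. Final answer: 7.172e-05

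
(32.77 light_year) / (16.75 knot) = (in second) 1 light_year = 9.4607305e+15 m, so 32.77 light_year = 32.77 * 9.4607305e+15 = 3.1002814e+17 m. 1 knot = 0.51444444 m/s, so 16.75 knot = 16.75 * 0.51444444 = 8.6169444 m/s. Combine: 3.1002814e+17 m / 8.6169444 m/s = 3.5978895e+16 s. 3.5978895e+16 s = 3.5978895e+16 second ≈ 3.598e+16 second (4 s.f.). Final answer: 3.598e+16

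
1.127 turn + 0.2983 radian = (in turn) 1 turn = 6.2831853 rad, so 1.127 turn = 1.127 * 6.2831853 = 7.0811498 rad. 0.2983 radian = 0.2983 rad. Sum: 7.0811498 + 0.2983 = 7.3794498 rad. 1 turn = 6.2831853 rad, so 7.3794498 rad = 7.3794498 / 6.2831853 = 1.1744759 turn ≈ 1.174 turn (4 s.f.). Final answer: 1.174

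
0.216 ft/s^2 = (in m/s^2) 1 ft/s^2 = 0.3048 m/s^2, so 0.216 ft/s^2 = 0.216 * 0.3048 = 0.0658368 m/s^2. Result: 0.0658368 m/s^2 ≈ 0.06584 m/s^2 (4 s.f.). Final answer: 0.06584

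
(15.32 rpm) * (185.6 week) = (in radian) 1.801e+08. Check: 1 rpm = 0.10471976 rad/s, so 15.32 rpm = 15.32 * 0.10471976 = 1.6043066 rad/s. 1 week = 604800 s, so 185.6 week = 185.6 * 604800 = 1.1225088e+08 s. Combine: 1.6043066 rad/s * 1.1225088e+08 s = 1.8008483e+08 rad. 1.8008483e+08 rad = 1.8008483e+08 radian ≈ 1.801e+08 radian (4 s.f.).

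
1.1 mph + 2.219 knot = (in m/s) 1 mph = 0.44704 m/s, so 1.1 mph = 1.1 * 0.44704 = 0.491744 m/s. 1 knot = 0.51444444 m/s, so 2.219 knot = 2.219 * 0.51444444 = 1.1415522 m/s. Sum: 0.491744 + 1.1415522 = 1.6332962 m/s. Result: 1.6332962 m/s ≈ 1.633 m/s (4 s.f.). Final answer: 1.633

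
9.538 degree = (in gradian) 10.6. Check: 1 degree = 0.017453293 rad, so 9.538 degree = 9.538 * 0.017453293 = 0.1664695 rad. 1 gradian = 0.015707963 rad, so 0.1664695 rad = 0.1664695 / 0.015707963 = 10.597778 gradian ≈ 10.6 gradian (4 s.f.).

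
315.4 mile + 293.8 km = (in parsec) 2.597e-11. Check: 1 mile = 1609.344 m, so 315.4 mile = 315.4 * 1609.344 = 507587.1 m. 1 km = 1000 m, so 293.8 km = 293.8 * 1000 = 293800 m. Sum: 507587.1 + 293800 = 801387.1 m. 1 parsec = 3.0856776e+16 m, so 801387.1 m = 801387.1 / 3.0856776e+16 = 2.5971187e-11 parsec ≈ 2.597e-11 parsec (4 s.f.).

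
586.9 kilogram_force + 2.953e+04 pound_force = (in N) 1.371e+05. Check: 1 kilogram_force = 9.80665 N, so 586.9 kilogram_force = 586.9 * 9.80665 = 5755.5229 N. 1 pound_force = 4.4482216 N, so 2.953e+04 pound_force = 2.953e+04 * 4.4482216 = 131355.98 N. Sum: 5755.5229 + 131355.98 = 137111.51 N. Result: 137111.51 N ≈ 1.371e+05 N (4 s.f.).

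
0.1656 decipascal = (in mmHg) 1 decipascal = 0.1 Pa, so 0.1656 decipascal = 0.1656 * 0.1 = 0.01656 Pa. 1 mmHg = 133.32237 Pa, so 0.01656 Pa = 0.01656 / 133.32237 = 0.00012421021 mmHg ≈ 0.0001242 mmHg (4 s.f.). Final answer: 0.0001242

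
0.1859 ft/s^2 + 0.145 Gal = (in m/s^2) 1 ft/s^2 = 0.3048 m/s^2, so 0.1859 ft/s^2 = 0.1859 * 0.3048 = 0.05666232 m/s^2. 1 Gal = 0.01 m/s^2, so 0.145 Gal = 0.145 * 0.01 = 0.00145 m/s^2. Sum: 0.05666232 + 0.00145 = 0.05811232 m/s^2. Result: 0.05811232 m/s^2 ≈ 0.05811 m/s^2 (4 s.f.). Final answer: 0.05811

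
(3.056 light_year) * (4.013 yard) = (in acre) 1 light_year = 9.4607305e+15 m, so 3.056 light_year = 3.056 * 9.4607305e+15 = 2.8911992e+16 m. 1 yard = 0.9144 m, so 4.013 yard = 4.013 * 0.9144 = 3.6694872 m. Combine: 2.8911992e+16 m * 3.6694872 m = 1.0609219e+17 m^2. 1 acre = 4046.8564 m^2, so 1.0609219e+17 m^2 = 1.0609219e+17 / 4046.8564 = 2.621595e+13 acre ≈ 2.622e+13 acre (4 s.f.). Final answer: 2.622e+13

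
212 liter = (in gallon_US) 56. Check: 1 liter = 0.001 m^3, so 212 liter = 212 * 0.001 = 0.212 m^3. 1 gallon_US = 0.0037854118 m^3, so 0.212 m^3 = 0.212 / 0.0037854118 = 56.004475 gallon_US ≈ 56 gallon_US (4 s.f.).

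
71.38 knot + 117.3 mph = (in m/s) 1 knot = 0.51444444 m/s, so 71.38 knot = 71.38 * 0.51444444 = 36.721044 m/s. 1 mph = 0.44704 m/s, so 117.3 mph = 117.3 * 0.44704 = 52.437792 m/s. Sum: 36.721044 + 52.437792 = 89.158836 m/s. Result: 89.158836 m/s ≈ 89.16 m/s (4 s.f.). Final answer: 89.16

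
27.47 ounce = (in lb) 1.717. Check: 1 ounce = 0.028349523 kg, so 27.47 ounce = 27.47 * 0.028349523 = 0.7787614 kg. 1 lb = 0.45359237 kg, so 0.7787614 kg = 0.7787614 / 0.45359237 = 1.716875 lb ≈ 1.717 lb (4 s.f.).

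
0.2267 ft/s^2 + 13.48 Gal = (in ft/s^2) 1 ft/s^2 = 0.3048 m/s^2, so 0.2267 ft/s^2 = 0.2267 * 0.3048 = 0.06909816 m/s^2. 1 Gal = 0.01 m/s^2, so 13.48 Gal = 13.48 * 0.01 = 0.1348 m/s^2. Sum: 0.06909816 + 0.1348 = 0.20389816 m/s^2. 1 ft/s^2 = 0.3048 m/s^2, so 0.20389816 m/s^2 = 0.20389816 / 0.3048 = 0.66895722 ft/s^2 ≈ 0.669 ft/s^2 (4 s.f.). Final answer: 0.669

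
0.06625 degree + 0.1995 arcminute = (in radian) 1 degree = 0.017453293 rad, so 0.06625 degree = 0.06625 * 0.017453293 = 0.0011562806 rad. 1 arcminute = 0.00029088821 rad, so 0.1995 arcminute = 0.1995 * 0.00029088821 = 5.8032198e-05 rad. Sum: 0.0011562806 + 5.8032198e-05 = 0.0012143128 rad. 0.0012143128 rad = 0.0012143128 radian ≈ 0.001214 radian (4 s.f.). Final answer: 0.001214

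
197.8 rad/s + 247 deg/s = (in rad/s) 202.1. Check: 197.8 rad/s is already in rad/s. 1 deg/s = 0.017453293 rad/s, so 247 deg/s = 247 * 0.017453293 = 4.3109633 rad/s. Sum: 197.8 + 4.3109633 = 202.11096 rad/s. Result: 202.11096 rad/s ≈ 202.1 rad/s (4 s.f.).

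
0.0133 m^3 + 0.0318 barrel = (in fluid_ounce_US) 0.0133 m^3 is already in m^3. 1 barrel = 0.15898729 m^3, so 0.0318 barrel = 0.0318 * 0.15898729 = 0.005055796 m^3. Sum: 0.0133 + 0.005055796 = 0.018355796 m^3. 1 fluid_ounce_US = 2.957353e-05 m^3, so 0.018355796 m^3 = 0.018355796 / 2.957353e-05 = 620.6833 fluid_ounce_US ≈ 620.7 fluid_ounce_US (4 s.f.). Final answer: 620.7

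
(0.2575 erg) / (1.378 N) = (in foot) 6.131e-08. Check: 1 erg = 1e-07 J, so 0.2575 erg = 0.2575 * 1e-07 = 2.575e-08 J. 1.378 N is already in N. Combine: 2.575e-08 J / 1.378 N = 1.8686502e-08 m. 1 foot = 0.3048 m, so 1.8686502e-08 m = 1.8686502e-08 / 0.3048 = 6.1307422e-08 foot ≈ 6.131e-08 foot (4 s.f.).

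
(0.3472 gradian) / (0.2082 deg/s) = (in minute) 1 gradian = 0.015707963 rad, so 0.3472 gradian = 0.3472 * 0.015707963 = 0.0054538048 rad. 1 deg/s = 0.017453293 rad/s, so 0.2082 deg/s = 0.2082 * 0.017453293 = 0.0036337755 rad/s. Combine: 0.0054538048 rad / 0.0036337755 rad/s = 1.5008646 s. 1 minute = 60 s, so 1.5008646 s = 1.5008646 / 60 = 0.025014409 minute ≈ 0.02501 minute (4 s.f.). Final answer: 0.02501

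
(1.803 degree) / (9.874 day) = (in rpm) 3.522e-07. Check: 1 degree = 0.017453293 rad, so 1.803 degree = 1.803 * 0.017453293 = 0.031468286 rad. 1 day = 86400 s, so 9.874 day = 9.874 * 86400 = 853113.6 s. Combine: 0.031468286 rad / 853113.6 s = 3.6886396e-08 rad/s. 1 rpm = 0.10471976 rad/s, so 3.6886396e-08 rad/s = 3.6886396e-08 / 0.10471976 = 3.5223914e-07 rpm ≈ 3.522e-07 rpm (4 s.f.).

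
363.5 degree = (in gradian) 1 degree = 0.017453293 rad, so 363.5 degree = 363.5 * 0.017453293 = 6.3442718 rad. 1 gradian = 0.015707963 rad, so 6.3442718 rad = 6.3442718 / 0.015707963 = 403.88889 gradian ≈ 403.9 gradian (4 s.f.). Final answer: 403.9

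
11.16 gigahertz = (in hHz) 1.116e+08. Check: 1 gigahertz = 1e+09 Hz, so 11.16 gigahertz = 11.16 * 1e+09 = 1.116e+10 Hz. 1 hHz = 100 Hz, so 1.116e+10 Hz = 1.116e+10 / 100 = 1.116e+08 hHz.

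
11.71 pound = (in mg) 1 pound = 0.45359237 kg, so 11.71 pound = 11.71 * 0.45359237 = 5.3115667 kg. 1 mg = 1e-06 kg, so 5.3115667 kg = 5.3115667 / 1e-06 = 5311566.7 mg ≈ 5.312e+06 mg (4 s.f.). Final answer: 5.312e+06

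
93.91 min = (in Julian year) 1 min = 60 s, so 93.91 min = 93.91 * 60 = 5634.6 s. 1 Julian year = 31557600 s, so 5634.6 s = 5634.6 / 31557600 = 0.0001785497 Julian year ≈ 0.0001785 Julian year (4 s.f.). Final answer: 0.0001785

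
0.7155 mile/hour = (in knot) 0.6218. Check: 1 mile/hour = 0.44704 m/s, so 0.7155 mile/hour = 0.7155 * 0.44704 = 0.31985712 m/s. 1 knot = 0.51444444 m/s, so 0.31985712 m/s = 0.31985712 / 0.51444444 = 0.6217525 knot ≈ 0.6218 knot (4 s.f.).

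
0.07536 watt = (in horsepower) 0.0001011. Check: 0.07536 watt = 0.07536 W. 1 horsepower = 745.69987 W, so 0.07536 W = 0.07536 / 745.69987 = 0.00010105942 horsepower ≈ 0.0001011 horsepower (4 s.f.).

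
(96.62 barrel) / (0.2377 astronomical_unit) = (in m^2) 1 barrel = 0.15898729 m^3, so 96.62 barrel = 96.62 * 0.15898729 = 15.361352 m^3. 1 astronomical_unit = 1.4959787e+11 m, so 0.2377 astronomical_unit = 0.2377 * 1.4959787e+11 = 3.5559414e+10 m. Combine: 15.361352 m^3 / 3.5559414e+10 m = 4.3199116e-10 m^2. Result: 4.3199116e-10 m^2 ≈ 4.32e-10 m^2 (4 s.f.). Final answer: 4.32e-10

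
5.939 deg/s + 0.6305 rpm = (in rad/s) 0.1697. Check: 1 deg/s = 0.017453293 rad/s, so 5.939 deg/s = 5.939 * 0.017453293 = 0.1036551 rad/s. 1 rpm = 0.10471976 rad/s, so 0.6305 rpm = 0.6305 * 0.10471976 = 0.066025806 rad/s. Sum: 0.1036551 + 0.066025806 = 0.16968091 rad/s. Result: 0.16968091 rad/s ≈ 0.1697 rad/s (4 s.f.).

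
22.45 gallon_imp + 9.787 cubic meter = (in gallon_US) 1 gallon_imp = 0.00454609 m^3, so 22.45 gallon_imp = 22.45 * 0.00454609 = 0.10205972 m^3. 9.787 cubic meter = 9.787 m^3. Sum: 0.10205972 + 9.787 = 9.8890597 m^3. 1 gallon_US = 0.0037854118 m^3, so 9.8890597 m^3 = 9.8890597 / 0.0037854118 = 2612.4132 gallon_US ≈ 2612 gallon_US (4 s.f.). Final answer: 2612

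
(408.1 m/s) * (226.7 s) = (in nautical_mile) 408.1 m/s is already in m/s. 226.7 s is already in s. Combine: 408.1 m/s * 226.7 s = 92516.27 m. 1 nautical_mile = 1852 m, so 92516.27 m = 92516.27 / 1852 = 49.954789 nautical_mile ≈ 49.95 nautical_mile (4 s.f.). Final answer: 49.95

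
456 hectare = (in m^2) 4.56e+06. Check: 1 hectare = 10000 m^2, so 456 hectare = 456 * 10000 = 4560000 m^2. Result: 4560000 m^2 ≈ 4.56e+06 m^2 (4 s.f.).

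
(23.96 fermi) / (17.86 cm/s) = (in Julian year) 4.251e-21. Check: 1 fermi = 1e-15 m, so 23.96 fermi = 23.96 * 1e-15 = 2.396e-14 m. 1 cm/s = 0.01 m/s, so 17.86 cm/s = 17.86 * 0.01 = 0.1786 m/s. Combine: 2.396e-14 m / 0.1786 m/s = 1.3415454e-13 s. 1 Julian year = 31557600 s, so 1.3415454e-13 s = 1.3415454e-13 / 31557600 = 4.2511007e-21 Julian year ≈ 4.251e-21 Julian year (4 s.f.).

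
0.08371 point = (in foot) 9.689e-05. Check: 1 point = 0.00035277778 m, so 0.08371 point = 0.08371 * 0.00035277778 = 2.9531028e-05 m. 1 foot = 0.3048 m, so 2.9531028e-05 m = 2.9531028e-05 / 0.3048 = 9.6886574e-05 foot ≈ 9.689e-05 foot (4 s.f.).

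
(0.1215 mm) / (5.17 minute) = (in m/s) 1 mm = 0.001 m, so 0.1215 mm = 0.1215 * 0.001 = 0.0001215 m. 1 minute = 60 s, so 5.17 minute = 5.17 * 60 = 310.2 s. Combine: 0.0001215 m / 310.2 s = 3.9168279e-07 m/s. Result: 3.9168279e-07 m/s ≈ 3.917e-07 m/s (4 s.f.). Final answer: 3.917e-07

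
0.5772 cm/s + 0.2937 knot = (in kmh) 1 cm/s = 0.01 m/s, so 0.5772 cm/s = 0.5772 * 0.01 = 0.005772 m/s. 1 knot = 0.51444444 m/s, so 0.2937 knot = 0.2937 * 0.51444444 = 0.15109233 m/s. Sum: 0.005772 + 0.15109233 = 0.15686433 m/s. 1 kmh = 0.27777778 m/s, so 0.15686433 m/s = 0.15686433 / 0.27777778 = 0.5647116 kmh ≈ 0.5647 kmh (4 s.f.). Final answer: 0.5647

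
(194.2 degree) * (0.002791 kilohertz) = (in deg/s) 542. Check: 1 degree = 0.017453293 rad, so 194.2 degree = 194.2 * 0.017453293 = 3.3894294 rad. 1 kilohertz = 1000 Hz, so 0.002791 kilohertz = 0.002791 * 1000 = 2.791 Hz. Combine: 3.3894294 rad * 2.791 Hz = 9.4598975 rad/s. 1 deg/s = 0.017453293 rad/s, so 9.4598975 rad/s = 9.4598975 / 0.017453293 = 542.0122 deg/s ≈ 542 deg/s (4 s.f.).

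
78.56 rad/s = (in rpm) 1 rpm = 0.10471976 rad/s, so 78.56 rad/s = 78.56 / 0.10471976 = 750.19274 rpm ≈ 750.2 rpm (4 s.f.). Final answer: 750.2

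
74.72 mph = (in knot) 1 mph = 0.44704 m/s, so 74.72 mph = 74.72 * 0.44704 = 33.402829 m/s. 1 knot = 0.51444444 m/s, so 33.402829 m/s = 33.402829 / 0.51444444 = 64.929905 knot ≈ 64.93 knot (4 s.f.). Final answer: 64.93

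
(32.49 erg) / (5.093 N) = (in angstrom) 6379. Check: 1 erg = 1e-07 J, so 32.49 erg = 32.49 * 1e-07 = 3.249e-06 J. 5.093 N is already in N. Combine: 3.249e-06 J / 5.093 N = 6.3793442e-07 m. 1 angstrom = 1e-10 m, so 6.3793442e-07 m = 6.3793442e-07 / 1e-10 = 6379.3442 angstrom ≈ 6379 angstrom (4 s.f.).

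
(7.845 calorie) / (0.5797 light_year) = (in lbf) 1 calorie = 4.184 J, so 7.845 calorie = 7.845 * 4.184 = 32.82348 J. 1 light_year = 9.4607305e+15 m, so 0.5797 light_year = 0.5797 * 9.4607305e+15 = 5.4843855e+15 m. Combine: 32.82348 J / 5.4843855e+15 m = 5.9848966e-15 N. 1 lbf = 4.4482216 N, so 5.9848966e-15 N = 5.9848966e-15 / 4.4482216 = 1.3454583e-15 lbf ≈ 1.345e-15 lbf (4 s.f.). Final answer: 1.345e-15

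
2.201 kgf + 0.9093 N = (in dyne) 1 kgf = 9.80665 N, so 2.201 kgf = 2.201 * 9.80665 = 21.584437 N. 0.9093 N is already in N. Sum: 21.584437 + 0.9093 = 22.493737 N. 1 dyne = 1e-05 N, so 22.493737 N = 22.493737 / 1e-05 = 2249373.7 dyne ≈ 2.249e+06 dyne (4 s.f.). Final answer: 2.249e+06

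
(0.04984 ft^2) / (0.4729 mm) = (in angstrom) 9.791e+10. Check: 1 ft^2 = 0.09290304 m^2, so 0.04984 ft^2 = 0.04984 * 0.09290304 = 0.0046302875 m^2. 1 mm = 0.001 m, so 0.4729 mm = 0.4729 * 0.001 = 0.0004729 m. Combine: 0.0046302875 m^2 / 0.0004729 m = 9.7912614 m. 1 angstrom = 1e-10 m, so 9.7912614 m = 9.7912614 / 1e-10 = 9.7912614e+10 angstrom ≈ 9.791e+10 angstrom (4 s.f.).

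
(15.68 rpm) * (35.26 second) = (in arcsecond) 1.194e+07. Check: 1 rpm = 0.10471976 rad/s, so 15.68 rpm = 15.68 * 0.10471976 = 1.6420058 rad/s. 35.26 second = 35.26 s. Combine: 1.6420058 rad/s * 35.26 s = 57.897123 rad. 1 arcsecond = 4.8481368e-06 rad, so 57.897123 rad = 57.897123 / 4.8481368e-06 = 11942139 arcsecond ≈ 1.194e+07 arcsecond (4 s.f.).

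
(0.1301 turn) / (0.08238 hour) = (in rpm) 0.02632. Check: 1 turn = 6.2831853 rad, so 0.1301 turn = 0.1301 * 6.2831853 = 0.81744241 rad. 1 hour = 3600 s, so 0.08238 hour = 0.08238 * 3600 = 296.568 s. Combine: 0.81744241 rad / 296.568 s = 0.0027563406 rad/s. 1 rpm = 0.10471976 rad/s, so 0.0027563406 rad/s = 0.0027563406 / 0.10471976 = 0.026321114 rpm ≈ 0.02632 rpm (4 s.f.).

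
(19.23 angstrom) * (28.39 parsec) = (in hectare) 1 angstrom = 1e-10 m, so 19.23 angstrom = 19.23 * 1e-10 = 1.923e-09 m. 1 parsec = 3.0856776e+16 m, so 28.39 parsec = 28.39 * 3.0856776e+16 = 8.7602387e+17 m. Combine: 1.923e-09 m * 8.7602387e+17 m = 1.6845939e+09 m^2. 1 hectare = 10000 m^2, so 1.6845939e+09 m^2 = 1.6845939e+09 / 10000 = 168459.39 hectare ≈ 1.685e+05 hectare (4 s.f.). Final answer: 1.685e+05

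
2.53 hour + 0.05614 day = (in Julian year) 1 hour = 3600 s, so 2.53 hour = 2.53 * 3600 = 9108 s. 1 day = 86400 s, so 0.05614 day = 0.05614 * 86400 = 4850.496 s. Sum: 9108 + 4850.496 = 13958.496 s. 1 Julian year = 31557600 s, so 13958.496 s = 13958.496 / 31557600 = 0.00044231805 Julian year ≈ 0.0004423 Julian year (4 s.f.). Final answer: 0.0004423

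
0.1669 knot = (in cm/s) 1 knot = 0.51444444 m/s, so 0.1669 knot = 0.1669 * 0.51444444 = 0.085860778 m/s. 1 cm/s = 0.01 m/s, so 0.085860778 m/s = 0.085860778 / 0.01 = 8.5860778 cm/s ≈ 8.586 cm/s (4 s.f.). Final answer: 8.586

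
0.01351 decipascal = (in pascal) 0.001351. Check: 1 decipascal = 0.1 Pa, so 0.01351 decipascal = 0.01351 * 0.1 = 0.001351 Pa. 0.001351 Pa = 0.001351 pascal.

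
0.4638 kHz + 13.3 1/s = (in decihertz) 1 kHz = 1000 Hz, so 0.4638 kHz = 0.4638 * 1000 = 463.8 Hz. 13.3 1/s = 13.3 Hz. Sum: 463.8 + 13.3 = 477.1 Hz. 1 decihertz = 0.1 Hz, so 477.1 Hz = 477.1 / 0.1 = 4771 decihertz. Final answer: 4771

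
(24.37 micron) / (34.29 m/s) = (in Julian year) 1 micron = 1e-06 m, so 24.37 micron = 24.37 * 1e-06 = 2.437e-05 m. 34.29 m/s is already in m/s. Combine: 2.437e-05 m / 34.29 m/s = 7.1070283e-07 s. 1 Julian year = 31557600 s, so 7.1070283e-07 s = 7.1070283e-07 / 31557600 = 2.2520814e-14 Julian year ≈ 2.252e-14 Julian year (4 s.f.). Final answer: 2.252e-14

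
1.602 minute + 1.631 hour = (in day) 0.06907. Check: 1 minute = 60 s, so 1.602 minute = 1.602 * 60 = 96.12 s. 1 hour = 3600 s, so 1.631 hour = 1.631 * 3600 = 5871.6 s. Sum: 96.12 + 5871.6 = 5967.72 s. 1 day = 86400 s, so 5967.72 s = 5967.72 / 86400 = 0.069070833 day ≈ 0.06907 day (4 s.f.).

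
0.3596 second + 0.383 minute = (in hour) 0.3596 second = 0.3596 s. 1 minute = 60 s, so 0.383 minute = 0.383 * 60 = 22.98 s. Sum: 0.3596 + 22.98 = 23.3396 s. 1 hour = 3600 s, so 23.3396 s = 23.3396 / 3600 = 0.0064832222 hour ≈ 0.006483 hour (4 s.f.). Final answer: 0.006483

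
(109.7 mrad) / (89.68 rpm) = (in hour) 3.245e-06. Check: 1 mrad = 0.001 rad, so 109.7 mrad = 109.7 * 0.001 = 0.1097 rad. 1 rpm = 0.10471976 rad/s, so 89.68 rpm = 89.68 * 0.10471976 = 9.3912676 rad/s. Combine: 0.1097 rad / 9.3912676 rad/s = 0.011681064 s. 1 hour = 3600 s, so 0.011681064 s = 0.011681064 / 3600 = 3.24474e-06 hour ≈ 3.245e-06 hour (4 s.f.).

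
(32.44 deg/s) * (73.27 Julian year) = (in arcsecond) 1 deg/s = 0.017453293 rad/s, so 32.44 deg/s = 32.44 * 0.017453293 = 0.56618481 rad/s. 1 Julian year = 31557600 s, so 73.27 Julian year = 73.27 * 31557600 = 2.3122254e+09 s. Combine: 0.56618481 rad/s * 2.3122254e+09 s = 1.3091469e+09 rad. 1 arcsecond = 4.8481368e-06 rad, so 1.3091469e+09 rad = 1.3091469e+09 / 4.8481368e-06 = 2.7003093e+14 arcsecond ≈ 2.7e+14 arcsecond (4 s.f.). Final answer: 2.7e+14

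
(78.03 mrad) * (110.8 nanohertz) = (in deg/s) 1 mrad = 0.001 rad, so 78.03 mrad = 78.03 * 0.001 = 0.07803 rad. 1 nanohertz = 1e-09 Hz, so 110.8 nanohertz = 110.8 * 1e-09 = 1.108e-07 Hz. Combine: 0.07803 rad * 1.108e-07 Hz = 8.645724e-09 rad/s. 1 deg/s = 0.017453293 rad/s, so 8.645724e-09 rad/s = 8.645724e-09 / 0.017453293 = 4.953635e-07 deg/s ≈ 4.954e-07 deg/s (4 s.f.). Final answer: 4.954e-07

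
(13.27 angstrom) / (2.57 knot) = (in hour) 1 angstrom = 1e-10 m, so 13.27 angstrom = 13.27 * 1e-10 = 1.327e-09 m. 1 knot = 0.51444444 m/s, so 2.57 knot = 2.57 * 0.51444444 = 1.3221222 m/s. Combine: 1.327e-09 m / 1.3221222 m/s = 1.0036894e-09 s. 1 hour = 3600 s, so 1.0036894e-09 s = 1.0036894e-09 / 3600 = 2.788026e-13 hour ≈ 2.788e-13 hour (4 s.f.). Final answer: 2.788e-13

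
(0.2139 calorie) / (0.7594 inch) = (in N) 1 calorie = 4.184 J, so 0.2139 calorie = 0.2139 * 4.184 = 0.8949576 J. 1 inch = 0.0254 m, so 0.7594 inch = 0.7594 * 0.0254 = 0.01928876 m. Combine: 0.8949576 J / 0.01928876 m = 46.397881 N. Result: 46.397881 N ≈ 46.4 N (4 s.f.). Final answer: 46.4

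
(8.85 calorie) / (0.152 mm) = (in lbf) 1 calorie = 4.184 J, so 8.85 calorie = 8.85 * 4.184 = 37.0284 J. 1 mm = 0.001 m, so 0.152 mm = 0.152 * 0.001 = 0.000152 m. Combine: 37.0284 J / 0.000152 m = 243607.89 N. 1 lbf = 4.4482216 N, so 243607.89 N = 243607.89 / 4.4482216 = 54765.233 lbf ≈ 5.477e+04 lbf (4 s.f.). Final answer: 5.477e+04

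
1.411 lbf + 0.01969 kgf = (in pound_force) 1 lbf = 4.4482216 N, so 1.411 lbf = 1.411 * 4.4482216 = 6.2764407 N. 1 kgf = 9.80665 N, so 0.01969 kgf = 0.01969 * 9.80665 = 0.19309294 N. Sum: 6.2764407 + 0.19309294 = 6.4695336 N. 1 pound_force = 4.4482216 N, so 6.4695336 N = 6.4695336 / 4.4482216 = 1.454409 pound_force ≈ 1.454 pound_force (4 s.f.). Final answer: 1.454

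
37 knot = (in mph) 42.58. Check: 1 knot = 0.51444444 m/s, so 37 knot = 37 * 0.51444444 = 19.034444 m/s. 1 mph = 0.44704 m/s, so 19.034444 m/s = 19.034444 / 0.44704 = 42.57884 mph ≈ 42.58 mph (4 s.f.).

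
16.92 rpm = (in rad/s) 1 rpm = 0.10471976 rad/s, so 16.92 rpm = 16.92 * 0.10471976 = 1.7718583 rad/s. Result: 1.7718583 rad/s ≈ 1.772 rad/s (4 s.f.). Final answer: 1.772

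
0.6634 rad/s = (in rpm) 1 rpm = 0.10471976 rad/s, so 0.6634 rad/s = 0.6634 / 0.10471976 = 6.3350034 rpm ≈ 6.335 rpm (4 s.f.). Final answer: 6.335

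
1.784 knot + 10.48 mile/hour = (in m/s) 5.603. Check: 1 knot = 0.51444444 m/s, so 1.784 knot = 1.784 * 0.51444444 = 0.91776889 m/s. 1 mile/hour = 0.44704 m/s, so 10.48 mile/hour = 10.48 * 0.44704 = 4.6849792 m/s. Sum: 0.91776889 + 4.6849792 = 5.6027481 m/s. Result: 5.6027481 m/s ≈ 5.603 m/s (4 s.f.).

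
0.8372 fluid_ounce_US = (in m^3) 2.476e-05. Check: 1 fluid_ounce_US = 2.957353e-05 m^3, so 0.8372 fluid_ounce_US = 0.8372 * 2.957353e-05 = 2.4758959e-05 m^3. Result: 2.4758959e-05 m^3 ≈ 2.476e-05 m^3 (4 s.f.).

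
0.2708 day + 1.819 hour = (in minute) 499.1. Check: 1 day = 86400 s, so 0.2708 day = 0.2708 * 86400 = 23397.12 s. 1 hour = 3600 s, so 1.819 hour = 1.819 * 3600 = 6548.4 s. Sum: 23397.12 + 6548.4 = 29945.52 s. 1 minute = 60 s, so 29945.52 s = 29945.52 / 60 = 499.092 minute ≈ 499.1 minute (4 s.f.).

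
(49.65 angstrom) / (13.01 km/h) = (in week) 2.272e-15. Check: 1 angstrom = 1e-10 m, so 49.65 angstrom = 49.65 * 1e-10 = 4.965e-09 m. 1 km/h = 0.27777778 m/s, so 13.01 km/h = 13.01 * 0.27777778 = 3.6138889 m/s. Combine: 4.965e-09 m / 3.6138889 m/s = 1.3738663e-09 s. 1 week = 604800 s, so 1.3738663e-09 s = 1.3738663e-09 / 604800 = 2.2716043e-15 week ≈ 2.272e-15 week (4 s.f.).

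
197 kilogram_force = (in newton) 1 kilogram_force = 9.80665 N, so 197 kilogram_force = 197 * 9.80665 = 1931.91 N. 1931.91 N = 1931.91 newton ≈ 1932 newton (4 s.f.). Final answer: 1932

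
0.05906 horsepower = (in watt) 44.04. Check: 1 horsepower = 745.69987 W, so 0.05906 horsepower = 0.05906 * 745.69987 = 44.041034 W. 44.041034 W = 44.041034 watt ≈ 44.04 watt (4 s.f.).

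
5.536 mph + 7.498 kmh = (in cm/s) 1 mph = 0.44704 m/s, so 5.536 mph = 5.536 * 0.44704 = 2.4748134 m/s. 1 kmh = 0.27777778 m/s, so 7.498 kmh = 7.498 * 0.27777778 = 2.0827778 m/s. Sum: 2.4748134 + 2.0827778 = 4.5575912 m/s. 1 cm/s = 0.01 m/s, so 4.5575912 m/s = 4.5575912 / 0.01 = 455.75912 cm/s ≈ 455.8 cm/s (4 s.f.). Final answer: 455.8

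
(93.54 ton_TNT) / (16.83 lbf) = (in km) 1 ton_TNT = 4.184e+09 J, so 93.54 ton_TNT = 93.54 * 4.184e+09 = 3.9137136e+11 J. 1 lbf = 4.4482216 N, so 16.83 lbf = 16.83 * 4.4482216 = 74.86357 N. Combine: 3.9137136e+11 J / 74.86357 N = 5.2277945e+09 m. 1 km = 1000 m, so 5.2277945e+09 m = 5.2277945e+09 / 1000 = 5227794.5 km ≈ 5.228e+06 km (4 s.f.). Final answer: 5.228e+06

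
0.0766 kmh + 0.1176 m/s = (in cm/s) 1 kmh = 0.27777778 m/s, so 0.0766 kmh = 0.0766 * 0.27777778 = 0.021277778 m/s. 0.1176 m/s is already in m/s. Sum: 0.021277778 + 0.1176 = 0.13887778 m/s. 1 cm/s = 0.01 m/s, so 0.13887778 m/s = 0.13887778 / 0.01 = 13.887778 cm/s ≈ 13.89 cm/s (4 s.f.). Final answer: 13.89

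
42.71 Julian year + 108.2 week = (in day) 1 Julian year = 31557600 s, so 42.71 Julian year = 42.71 * 31557600 = 1.3478251e+09 s. 1 week = 604800 s, so 108.2 week = 108.2 * 604800 = 65439360 s. Sum: 1.3478251e+09 + 65439360 = 1.4132645e+09 s. 1 day = 86400 s, so 1.4132645e+09 s = 1.4132645e+09 / 86400 = 16357.228 day ≈ 1.636e+04 day (4 s.f.). Final answer: 1.636e+04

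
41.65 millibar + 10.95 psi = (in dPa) 7.966e+05. Check: 1 millibar = 100 Pa, so 41.65 millibar = 41.65 * 100 = 4165 Pa. 1 psi = 6894.7573 Pa, so 10.95 psi = 10.95 * 6894.7573 = 75497.592 Pa. Sum: 4165 + 75497.592 = 79662.592 Pa. 1 dPa = 0.1 Pa, so 79662.592 Pa = 79662.592 / 0.1 = 796625.92 dPa ≈ 7.966e+05 dPa (4 s.f.).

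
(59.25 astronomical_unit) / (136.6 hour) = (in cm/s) 1.802e+09. Check: 1 astronomical_unit = 1.4959787e+11 m, so 59.25 astronomical_unit = 59.25 * 1.4959787e+11 = 8.8636738e+12 m. 1 hour = 3600 s, so 136.6 hour = 136.6 * 3600 = 491760 s. Combine: 8.8636738e+12 m / 491760 s = 18024390 m/s. 1 cm/s = 0.01 m/s, so 18024390 m/s = 18024390 / 0.01 = 1.802439e+09 cm/s ≈ 1.802e+09 cm/s (4 s.f.).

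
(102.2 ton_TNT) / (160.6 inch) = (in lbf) 2.357e+10. Check: 1 ton_TNT = 4.184e+09 J, so 102.2 ton_TNT = 102.2 * 4.184e+09 = 4.276048e+11 J. 1 inch = 0.0254 m, so 160.6 inch = 160.6 * 0.0254 = 4.07924 m. Combine: 4.276048e+11 J / 4.07924 m = 1.0482462e+11 N. 1 lbf = 4.4482216 N, so 1.0482462e+11 N = 1.0482462e+11 / 4.4482216 = 2.3565513e+10 lbf ≈ 2.357e+10 lbf (4 s.f.).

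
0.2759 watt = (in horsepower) 0.00037. Check: 0.2759 watt = 0.2759 W. 1 horsepower = 745.69987 W, so 0.2759 W = 0.2759 / 745.69987 = 0.00036998799 horsepower ≈ 0.00037 horsepower (4 s.f.).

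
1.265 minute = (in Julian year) 2.405e-06. Check: 1 minute = 60 s, so 1.265 minute = 1.265 * 60 = 75.9 s. 1 Julian year = 31557600 s, so 75.9 s = 75.9 / 31557600 = 2.4051259e-06 Julian year ≈ 2.405e-06 Julian year (4 s.f.).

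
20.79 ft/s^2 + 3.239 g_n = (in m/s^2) 38.1. Check: 1 ft/s^2 = 0.3048 m/s^2, so 20.79 ft/s^2 = 20.79 * 0.3048 = 6.336792 m/s^2. 1 g_n = 9.80665 m/s^2, so 3.239 g_n = 3.239 * 9.80665 = 31.763739 m/s^2. Sum: 6.336792 + 31.763739 = 38.100531 m/s^2. Result: 38.100531 m/s^2 ≈ 38.1 m/s^2 (4 s.f.).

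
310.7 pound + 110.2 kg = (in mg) 1 pound = 0.45359237 kg, so 310.7 pound = 310.7 * 0.45359237 = 140.93115 kg. 110.2 kg is already in kg. Sum: 140.93115 + 110.2 = 251.13115 kg. 1 mg = 1e-06 kg, so 251.13115 kg = 251.13115 / 1e-06 = 2.5113115e+08 mg ≈ 2.511e+08 mg (4 s.f.). Final answer: 2.511e+08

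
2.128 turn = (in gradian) 851.2. Check: 1 turn = 6.2831853 rad, so 2.128 turn = 2.128 * 6.2831853 = 13.370618 rad. 1 gradian = 0.015707963 rad, so 13.370618 rad = 13.370618 / 0.015707963 = 851.2 gradian.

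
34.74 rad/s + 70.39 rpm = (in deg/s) 34.74 rad/s is already in rad/s. 1 rpm = 0.10471976 rad/s, so 70.39 rpm = 70.39 * 0.10471976 = 7.3712236 rad/s. Sum: 34.74 + 7.3712236 = 42.111224 rad/s. 1 deg/s = 0.017453293 rad/s, so 42.111224 rad/s = 42.111224 / 0.017453293 = 2412.7954 deg/s ≈ 2413 deg/s (4 s.f.). Final answer: 2413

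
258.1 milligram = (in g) 0.2581. Check: 1 milligram = 1e-06 kg, so 258.1 milligram = 258.1 * 1e-06 = 0.0002581 kg. 1 g = 0.001 kg, so 0.0002581 kg = 0.0002581 / 0.001 = 0.2581 g.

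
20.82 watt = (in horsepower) 0.02792. Check: 20.82 watt = 20.82 W. 1 horsepower = 745.69987 W, so 20.82 W = 20.82 / 745.69987 = 0.02792008 horsepower ≈ 0.02792 horsepower (4 s.f.).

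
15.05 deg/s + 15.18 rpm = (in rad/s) 1 deg/s = 0.017453293 rad/s, so 15.05 deg/s = 15.05 * 0.017453293 = 0.26267205 rad/s. 1 rpm = 0.10471976 rad/s, so 15.18 rpm = 15.18 * 0.10471976 = 1.5896459 rad/s. Sum: 0.26267205 + 1.5896459 = 1.8523179 rad/s. Result: 1.8523179 rad/s ≈ 1.852 rad/s (4 s.f.). Final answer: 1.852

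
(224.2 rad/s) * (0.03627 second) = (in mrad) 224.2 rad/s is already in rad/s. 0.03627 second = 0.03627 s. Combine: 224.2 rad/s * 0.03627 s = 8.131734 rad. 1 mrad = 0.001 rad, so 8.131734 rad = 8.131734 / 0.001 = 8131.734 mrad ≈ 8132 mrad (4 s.f.). Final answer: 8132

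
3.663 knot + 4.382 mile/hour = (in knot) 7.471. Check: 1 knot = 0.51444444 m/s, so 3.663 knot = 3.663 * 0.51444444 = 1.88441 m/s. 1 mile/hour = 0.44704 m/s, so 4.382 mile/hour = 4.382 * 0.44704 = 1.9589293 m/s. Sum: 1.88441 + 1.9589293 = 3.8433393 m/s. 1 knot = 0.51444444 m/s, so 3.8433393 m/s = 3.8433393 / 0.51444444 = 7.4708539 knot ≈ 7.471 knot (4 s.f.).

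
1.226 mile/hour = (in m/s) 0.5481. Check: 1 mile/hour = 0.44704 m/s, so 1.226 mile/hour = 1.226 * 0.44704 = 0.54807104 m/s. Result: 0.54807104 m/s ≈ 0.5481 m/s (4 s.f.).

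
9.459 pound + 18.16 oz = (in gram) 4805. Check: 1 pound = 0.45359237 kg, so 9.459 pound = 9.459 * 0.45359237 = 4.2905302 kg. 1 oz = 0.028349523 kg, so 18.16 oz = 18.16 * 0.028349523 = 0.51482734 kg. Sum: 4.2905302 + 0.51482734 = 4.8053576 kg. 1 gram = 0.001 kg, so 4.8053576 kg = 4.8053576 / 0.001 = 4805.3576 gram ≈ 4805 gram (4 s.f.).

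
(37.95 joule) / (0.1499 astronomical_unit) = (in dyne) 0.0001692. Check: 37.95 joule = 37.95 J. 1 astronomical_unit = 1.4959787e+11 m, so 0.1499 astronomical_unit = 0.1499 * 1.4959787e+11 = 2.2424721e+10 m. Combine: 37.95 J / 2.2424721e+10 m = 1.6923288e-09 N. 1 dyne = 1e-05 N, so 1.6923288e-09 N = 1.6923288e-09 / 1e-05 = 0.00016923288 dyne ≈ 0.0001692 dyne (4 s.f.).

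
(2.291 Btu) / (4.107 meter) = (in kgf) 60.01. Check: 1 Btu = 1055.0559 J, so 2.291 Btu = 2.291 * 1055.0559 = 2417.133 J. 4.107 meter = 4.107 m. Combine: 2417.133 J / 4.107 m = 588.5398 N. 1 kgf = 9.80665 N, so 588.5398 N = 588.5398 / 9.80665 = 60.014358 kgf ≈ 60.01 kgf (4 s.f.).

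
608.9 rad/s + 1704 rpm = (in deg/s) 608.9 rad/s is already in rad/s. 1 rpm = 0.10471976 rad/s, so 1704 rpm = 1704 * 0.10471976 = 178.44246 rad/s. Sum: 608.9 + 178.44246 = 787.34246 rad/s. 1 deg/s = 0.017453293 rad/s, so 787.34246 rad/s = 787.34246 / 0.017453293 = 45111.4 deg/s ≈ 4.511e+04 deg/s (4 s.f.). Final answer: 4.511e+04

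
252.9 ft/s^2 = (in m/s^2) 77.08. Check: 1 ft/s^2 = 0.3048 m/s^2, so 252.9 ft/s^2 = 252.9 * 0.3048 = 77.08392 m/s^2. Result: 77.08392 m/s^2 ≈ 77.08 m/s^2 (4 s.f.).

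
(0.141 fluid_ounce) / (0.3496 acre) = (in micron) 1 fluid_ounce = 2.957353e-05 m^3, so 0.141 fluid_ounce = 0.141 * 2.957353e-05 = 4.1698677e-06 m^3. 1 acre = 4046.8564 m^2, so 0.3496 acre = 0.3496 * 4046.8564 = 1414.781 m^2. Combine: 4.1698677e-06 m^3 / 1414.781 m^2 = 2.9473591e-09 m. 1 micron = 1e-06 m, so 2.9473591e-09 m = 2.9473591e-09 / 1e-06 = 0.0029473591 micron ≈ 0.002947 micron (4 s.f.). Final answer: 0.002947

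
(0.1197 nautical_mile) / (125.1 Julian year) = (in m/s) 1 nautical_mile = 1852 m, so 0.1197 nautical_mile = 0.1197 * 1852 = 221.6844 m. 1 Julian year = 31557600 s, so 125.1 Julian year = 125.1 * 31557600 = 3.9478558e+09 s. Combine: 221.6844 m / 3.9478558e+09 s = 5.6153115e-08 m/s. Result: 5.6153115e-08 m/s ≈ 5.615e-08 m/s (4 s.f.). Final answer: 5.615e-08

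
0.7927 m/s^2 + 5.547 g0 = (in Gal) 5519. Check: 0.7927 m/s^2 is already in m/s^2. 1 g0 = 9.80665 m/s^2, so 5.547 g0 = 5.547 * 9.80665 = 54.397488 m/s^2. Sum: 0.7927 + 54.397488 = 55.190188 m/s^2. 1 Gal = 0.01 m/s^2, so 55.190188 m/s^2 = 55.190188 / 0.01 = 5519.0188 Gal ≈ 5519 Gal (4 s.f.).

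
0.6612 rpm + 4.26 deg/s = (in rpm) 1.371. Check: 1 rpm = 0.10471976 rad/s, so 0.6612 rpm = 0.6612 * 0.10471976 = 0.069240702 rad/s. 1 deg/s = 0.017453293 rad/s, so 4.26 deg/s = 4.26 * 0.017453293 = 0.074351026 rad/s. Sum: 0.069240702 + 0.074351026 = 0.14359173 rad/s. 1 rpm = 0.10471976 rad/s, so 0.14359173 rad/s = 0.14359173 / 0.10471976 = 1.3712 rpm ≈ 1.371 rpm (4 s.f.).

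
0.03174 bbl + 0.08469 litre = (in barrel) 0.03227. Check: 1 bbl = 0.15898729 m^3, so 0.03174 bbl = 0.03174 * 0.15898729 = 0.0050462567 m^3. 1 litre = 0.001 m^3, so 0.08469 litre = 0.08469 * 0.001 = 8.469e-05 m^3. Sum: 0.0050462567 + 8.469e-05 = 0.0051309467 m^3. 1 barrel = 0.15898729 m^3, so 0.0051309467 m^3 = 0.0051309467 / 0.15898729 = 0.032272684 barrel ≈ 0.03227 barrel (4 s.f.).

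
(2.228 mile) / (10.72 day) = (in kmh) 0.01394. Check: 1 mile = 1609.344 m, so 2.228 mile = 2.228 * 1609.344 = 3585.6184 m. 1 day = 86400 s, so 10.72 day = 10.72 * 86400 = 926208 s. Combine: 3585.6184 m / 926208 s = 0.0038712886 m/s. 1 kmh = 0.27777778 m/s, so 0.0038712886 m/s = 0.0038712886 / 0.27777778 = 0.013936639 kmh ≈ 0.01394 kmh (4 s.f.).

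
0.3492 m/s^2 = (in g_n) 0.03561. Check: 1 g_n = 9.80665 m/s^2, so 0.3492 m/s^2 = 0.3492 / 9.80665 = 0.03560849 g_n ≈ 0.03561 g_n (4 s.f.).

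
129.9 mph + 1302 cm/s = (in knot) 138.2. Check: 1 mph = 0.44704 m/s, so 129.9 mph = 129.9 * 0.44704 = 58.070496 m/s. 1 cm/s = 0.01 m/s, so 1302 cm/s = 1302 * 0.01 = 13.02 m/s. Sum: 58.070496 + 13.02 = 71.090496 m/s. 1 knot = 0.51444444 m/s, so 71.090496 m/s = 71.090496 / 0.51444444 = 138.18887 knot ≈ 138.2 knot (4 s.f.).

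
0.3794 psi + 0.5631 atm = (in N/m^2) 5.967e+04. Check: 1 psi = 6894.7573 Pa, so 0.3794 psi = 0.3794 * 6894.7573 = 2615.8709 Pa. 1 atm = 101325 Pa, so 0.5631 atm = 0.5631 * 101325 = 57056.108 Pa. Sum: 2615.8709 + 57056.108 = 59671.978 Pa. 59671.978 Pa = 59671.978 N/m^2 ≈ 5.967e+04 N/m^2 (4 s.f.).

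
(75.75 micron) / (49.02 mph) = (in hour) 1 micron = 1e-06 m, so 75.75 micron = 75.75 * 1e-06 = 7.575e-05 m. 1 mph = 0.44704 m/s, so 49.02 mph = 49.02 * 0.44704 = 21.913901 m/s. Combine: 7.575e-05 m / 21.913901 m/s = 3.45671e-06 s. 1 hour = 3600 s, so 3.45671e-06 s = 3.45671e-06 / 3600 = 9.6019722e-10 hour ≈ 9.602e-10 hour (4 s.f.). Final answer: 9.602e-10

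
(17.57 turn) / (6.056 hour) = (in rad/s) 0.005064. Check: 1 turn = 6.2831853 rad, so 17.57 turn = 17.57 * 6.2831853 = 110.39557 rad. 1 hour = 3600 s, so 6.056 hour = 6.056 * 3600 = 21801.6 s. Combine: 110.39557 rad / 21801.6 s = 0.0050636451 rad/s. Result: 0.0050636451 rad/s ≈ 0.005064 rad/s (4 s.f.).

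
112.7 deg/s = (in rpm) 1 deg/s = 0.017453293 rad/s, so 112.7 deg/s = 112.7 * 0.017453293 = 1.9669861 rad/s. 1 rpm = 0.10471976 rad/s, so 1.9669861 rad/s = 1.9669861 / 0.10471976 = 18.783333 rpm ≈ 18.78 rpm (4 s.f.). Final answer: 18.78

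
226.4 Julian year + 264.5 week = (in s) 1 Julian year = 31557600 s, so 226.4 Julian year = 226.4 * 31557600 = 7.1446406e+09 s. 1 week = 604800 s, so 264.5 week = 264.5 * 604800 = 1.599696e+08 s. Sum: 7.1446406e+09 + 1.599696e+08 = 7.3046102e+09 s. Result: 7.3046102e+09 s ≈ 7.305e+09 s (4 s.f.). Final answer: 7.305e+09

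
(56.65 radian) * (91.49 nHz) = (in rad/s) 5.183e-06. Check: 56.65 radian = 56.65 rad. 1 nHz = 1e-09 Hz, so 91.49 nHz = 91.49 * 1e-09 = 9.149e-08 Hz. Combine: 56.65 rad * 9.149e-08 Hz = 5.1829085e-06 rad/s. Result: 5.1829085e-06 rad/s ≈ 5.183e-06 rad/s (4 s.f.).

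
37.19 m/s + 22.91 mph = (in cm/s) 4743. Check: 37.19 m/s is already in m/s. 1 mph = 0.44704 m/s, so 22.91 mph = 22.91 * 0.44704 = 10.241686 m/s. Sum: 37.19 + 10.241686 = 47.431686 m/s. 1 cm/s = 0.01 m/s, so 47.431686 m/s = 47.431686 / 0.01 = 4743.1686 cm/s ≈ 4743 cm/s (4 s.f.).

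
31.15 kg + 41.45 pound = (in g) 4.995e+04. Check: 31.15 kg is already in kg. 1 pound = 0.45359237 kg, so 41.45 pound = 41.45 * 0.45359237 = 18.801404 kg. Sum: 31.15 + 18.801404 = 49.951404 kg. 1 g = 0.001 kg, so 49.951404 kg = 49.951404 / 0.001 = 49951.404 g ≈ 4.995e+04 g (4 s.f.).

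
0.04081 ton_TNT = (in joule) 1.707e+08. Check: 1 ton_TNT = 4.184e+09 J, so 0.04081 ton_TNT = 0.04081 * 4.184e+09 = 1.7074904e+08 J. 1.7074904e+08 J = 1.7074904e+08 joule ≈ 1.707e+08 joule (4 s.f.).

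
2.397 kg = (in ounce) 84.55. Check: 1 ounce = 0.028349523 kg, so 2.397 kg = 2.397 / 0.028349523 = 84.551687 ounce ≈ 84.55 ounce (4 s.f.).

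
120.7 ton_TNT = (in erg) 5.05e+18. Check: 1 ton_TNT = 4.184e+09 J, so 120.7 ton_TNT = 120.7 * 4.184e+09 = 5.050088e+11 J. 1 erg = 1e-07 J, so 5.050088e+11 J = 5.050088e+11 / 1e-07 = 5.050088e+18 erg ≈ 5.05e+18 erg (4 s.f.).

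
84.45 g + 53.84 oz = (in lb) 1 g = 0.001 kg, so 84.45 g = 84.45 * 0.001 = 0.08445 kg. 1 oz = 0.028349523 kg, so 53.84 oz = 53.84 * 0.028349523 = 1.5263383 kg. Sum: 0.08445 + 1.5263383 = 1.6107883 kg. 1 lb = 0.45359237 kg, so 1.6107883 kg = 1.6107883 / 0.45359237 = 3.5511804 lb ≈ 3.551 lb (4 s.f.). Final answer: 3.551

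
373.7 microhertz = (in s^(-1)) 1 microhertz = 1e-06 Hz, so 373.7 microhertz = 373.7 * 1e-06 = 0.0003737 Hz. 0.0003737 Hz = 0.0003737 s^(-1). Final answer: 0.0003737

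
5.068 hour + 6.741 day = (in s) 6.007e+05. Check: 1 hour = 3600 s, so 5.068 hour = 5.068 * 3600 = 18244.8 s. 1 day = 86400 s, so 6.741 day = 6.741 * 86400 = 582422.4 s. Sum: 18244.8 + 582422.4 = 600667.2 s. Result: 600667.2 s ≈ 6.007e+05 s (4 s.f.).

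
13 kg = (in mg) 1.3e+07. Check: 1 mg = 1e-06 kg, so 13 kg = 13 / 1e-06 = 13000000 mg ≈ 1.3e+07 mg (4 s.f.).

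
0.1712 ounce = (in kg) 1 ounce = 0.028349523 kg, so 0.1712 ounce = 0.1712 * 0.028349523 = 0.0048534384 kg. Result: 0.0048534384 kg ≈ 0.004853 kg (4 s.f.). Final answer: 0.004853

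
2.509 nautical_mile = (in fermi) 4.647e+18. Check: 1 nautical_mile = 1852 m, so 2.509 nautical_mile = 2.509 * 1852 = 4646.668 m. 1 fermi = 1e-15 m, so 4646.668 m = 4646.668 / 1e-15 = 4.646668e+18 fermi ≈ 4.647e+18 fermi (4 s.f.).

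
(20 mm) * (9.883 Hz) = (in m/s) 0.1977. Check: 1 mm = 0.001 m, so 20 mm = 20 * 0.001 = 0.02 m. 9.883 Hz is already in Hz. Combine: 0.02 m * 9.883 Hz = 0.19766 m/s. Result: 0.19766 m/s ≈ 0.1977 m/s (4 s.f.).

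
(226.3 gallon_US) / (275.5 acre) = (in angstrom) 7683. Check: 1 gallon_US = 0.0037854118 m^3, so 226.3 gallon_US = 226.3 * 0.0037854118 = 0.85663869 m^3. 1 acre = 4046.8564 m^2, so 275.5 acre = 275.5 * 4046.8564 = 1114908.9 m^2. Combine: 0.85663869 m^3 / 1114908.9 m^2 = 7.6834856e-07 m. 1 angstrom = 1e-10 m, so 7.6834856e-07 m = 7.6834856e-07 / 1e-10 = 7683.4856 angstrom ≈ 7683 angstrom (4 s.f.).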